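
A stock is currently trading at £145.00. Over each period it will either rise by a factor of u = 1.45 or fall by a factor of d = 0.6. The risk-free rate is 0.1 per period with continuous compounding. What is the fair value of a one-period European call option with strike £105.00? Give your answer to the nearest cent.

£56.60

Risk-neutral probability p = (e^0.1 − 0.6)/(1.45 − 0.6) = 0.5052/0.8500 = 0.5943
Terminal stock prices: S_u = 210.2, S_d = 87
Terminal payoffs (S − K): max(105.2, 0) = 105.2, max(-18, 0) = 0
Node 0 (S = 145): V_0 = e^(−0.1)·[0.5943·105.2500 + 0.4057·0.0000] = 56.5994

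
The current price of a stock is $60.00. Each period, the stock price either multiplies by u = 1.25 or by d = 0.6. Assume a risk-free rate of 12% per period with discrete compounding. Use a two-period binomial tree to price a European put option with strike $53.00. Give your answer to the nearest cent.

$3.04

Risk-neutral probability p = (1 + 0.12 − 0.6)/(1.25 − 0.6) = 0.5200/0.6500 = 0.8000
Terminal stock prices: S_uu = 93.75, S_ud = 45, S_dd = 21.6
Terminal payoffs (K − S): max(-40.75, 0) = 0, max(8, 0) = 8, max(31.4, 0) = 31.4
Node u (S = 75): V_u = 1/1.12·[0.8000·0.0000 + 0.2000·8.0000] = 1.4286
Node d (S = 36): V_d = 1/1.12·[0.8000·8.0000 + 0.2000·31.4000] = 11.3214
Node 0 (S = 60): V_0 = 1/1.12·[0.8000·1.4286 + 0.2000·11.3214] = 3.0421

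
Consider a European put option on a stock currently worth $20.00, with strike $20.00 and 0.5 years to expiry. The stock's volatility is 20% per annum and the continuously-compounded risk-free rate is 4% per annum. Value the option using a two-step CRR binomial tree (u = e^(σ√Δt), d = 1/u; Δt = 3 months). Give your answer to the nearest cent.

CRR parameters: u = e^(σ√Δt) = e^(0.2·√0.25) = 1.1052, d = 1/u = 0.9048
Per-period rate: rΔt = 0.04·0.25 = 0.01, so R = e^0.01 = 1.0101
Risk-neutral probability p = (e^0.01 − 0.9048)/(1.1052 − 0.9048) = 0.1052/0.2003 = 0.5252
Terminal stock prices: S_uu = 24.43, S_ud = 20, S_dd = 16.37
Terminal payoffs (K − S): max(-4.428, 0) = 0, max(0, 0) = 0, max(3.625, 0) = 3.625
Node u (S = 22.1): V_u = e^(−0.01)·[0.5252·0.0000 + 0.4748·0.0000] = 0.0000
Node d (S = 18.1): V_d = e^(−0.01)·[0.5252·0.0000 + 0.4748·3.6254] = 1.7042
Node 0 (S = 20): V_0 = e^(−0.01)·[0.5252·0.0000 + 0.4748·1.7042] = 0.8011

$0.80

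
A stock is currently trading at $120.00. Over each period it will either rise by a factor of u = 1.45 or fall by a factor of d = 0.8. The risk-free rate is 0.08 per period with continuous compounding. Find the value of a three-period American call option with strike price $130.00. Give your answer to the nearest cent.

$33.52

Risk-neutral probability p = (e^0.08 − 0.8)/(1.45 − 0.8) = 0.2833/0.6500 = 0.4358
Terminal stock prices: S_uuu = 365.8, S_uud = 201.8, S_udd = 111.4, S_ddd = 61.44
Terminal payoffs (S − K): max(235.8, 0) = 235.8, max(71.84, 0) = 71.84, max(-18.64, 0) = 0, max(-68.56, 0) = 0
Node uu (S = 252.3): continuation = e^(−0.08)·[0.4358·235.8350 + 0.5642·71.8400] = 132.2949; exercise value = 122.3000 ≤ continuation, so V_uu = 132.2949
Node ud (S = 139.2): continuation = e^(−0.08)·[0.4358·71.8400 + 0.5642·0.0000] = 28.9025; exercise value = 9.2000 ≤ continuation, so V_ud = 28.9025
Node dd (S = 76.8): continuation = e^(−0.08)·[0.4358·0.0000 + 0.5642·0.0000] = 0.0000; exercise value = 0.0000 ≤ continuation, so V_dd = 0.0000
Node u (S = 174): continuation = e^(−0.08)·[0.4358·132.2949 + 0.5642·28.9025] = 68.2770; exercise value = 44.0000 ≤ continuation, so V_u = 68.2770
Node d (S = 96): continuation = e^(−0.08)·[0.4358·28.9025 + 0.5642·0.0000] = 11.6280; exercise value = 0.0000 ≤ continuation, so V_d = 11.6280
Node 0 (S = 120): continuation = e^(−0.08)·[0.4358·68.2770 + 0.5642·11.6280] = 33.5250; exercise value = 0.0000 ≤ continuation, so V_0 = 33.5250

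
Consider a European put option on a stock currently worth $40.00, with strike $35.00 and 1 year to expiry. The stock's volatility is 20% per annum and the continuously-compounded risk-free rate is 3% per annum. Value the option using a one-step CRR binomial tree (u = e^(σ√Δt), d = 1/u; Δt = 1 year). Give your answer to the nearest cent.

CRR parameters: u = e^(σ√Δt) = e^(0.2·√1) = 1.2214, d = 1/u = 0.8187
Per-period rate: rΔt = 0.03·1 = 0.03, so R = e^0.03 = 1.0305
Risk-neutral probability p = (e^0.03 − 0.8187)/(1.2214 − 0.8187) = 0.2117/0.4027 = 0.5258
Terminal stock prices: S_u = 48.86, S_d = 32.75
Terminal payoffs (K − S): max(-13.86, 0) = 0, max(2.251, 0) = 2.251
Node 0 (S = 40): V_0 = e^(−0.03)·[0.5258·0.0000 + 0.4742·2.2508] = 1.0358

$1.04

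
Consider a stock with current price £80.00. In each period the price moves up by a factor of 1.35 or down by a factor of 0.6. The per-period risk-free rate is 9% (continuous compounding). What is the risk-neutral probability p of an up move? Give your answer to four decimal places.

p = 0.6589

Risk-neutral probability p = (e^0.09 − 0.6)/(1.35 − 0.6) = 0.4942/0.7500 = 0.6589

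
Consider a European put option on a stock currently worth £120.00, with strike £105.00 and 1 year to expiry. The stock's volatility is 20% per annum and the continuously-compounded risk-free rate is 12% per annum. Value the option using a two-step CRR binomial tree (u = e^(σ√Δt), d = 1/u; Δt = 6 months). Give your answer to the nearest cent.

£1.30

CRR parameters: u = e^(σ√Δt) = e^(0.2·√0.5) = 1.1519, d = 1/u = 0.8681
Per-period rate: rΔt = 0.12·0.5 = 0.06, so R = e^0.06 = 1.0618
Risk-neutral probability p = (e^0.06 − 0.8681)/(1.1519 − 0.8681) = 0.1937/0.2838 = 0.6826
Terminal stock prices: S_uu = 159.2, S_ud = 120, S_dd = 90.44
Terminal payoffs (K − S): max(-54.23, 0) = 0, max(-15, 0) = 0, max(14.56, 0) = 14.56
Node u (S = 138.2): V_u = e^(−0.06)·[0.6826·0.0000 + 0.3174·0.0000] = 0.0000
Node d (S = 104.2): V_d = e^(−0.06)·[0.6826·0.0000 + 0.3174·14.5634] = 4.3532
Node 0 (S = 120): V_0 = e^(−0.06)·[0.6826·0.0000 + 0.3174·4.3532] = 1.3012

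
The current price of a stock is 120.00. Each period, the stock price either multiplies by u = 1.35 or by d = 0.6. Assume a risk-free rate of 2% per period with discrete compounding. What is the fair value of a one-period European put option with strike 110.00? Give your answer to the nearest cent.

Risk-neutral probability p = (1 + 0.02 − 0.6)/(1.35 − 0.6) = 0.4200/0.7500 = 0.5600
Terminal stock prices: S_u = 162, S_d = 72
Terminal payoffs (K − S): max(-52, 0) = 0, max(38, 0) = 38
Node 0 (S = 120): V_0 = 1/1.02·[0.5600·0.0000 + 0.4400·38.0000] = 16.3922

16.39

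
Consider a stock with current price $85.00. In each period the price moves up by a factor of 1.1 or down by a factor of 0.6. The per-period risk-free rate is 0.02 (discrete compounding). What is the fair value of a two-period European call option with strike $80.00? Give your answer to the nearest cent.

$15.50

Risk-neutral probability p = (1 + 0.02 − 0.6)/(1.1 − 0.6) = 0.4200/0.5000 = 0.8400
Terminal stock prices: S_uu = 102.9, S_ud = 56.1, S_dd = 30.6
Terminal payoffs (S − K): max(22.85, 0) = 22.85, max(-23.9, 0) = 0, max(-49.4, 0) = 0
Node u (S = 93.5): V_u = 1/1.02·[0.8400·22.8500 + 0.1600·0.0000] = 18.8176
Node d (S = 51): V_d = 1/1.02·[0.8400·0.0000 + 0.1600·0.0000] = 0.0000
Node 0 (S = 85): V_0 = 1/1.02·[0.8400·18.8176 + 0.1600·0.0000] = 15.4969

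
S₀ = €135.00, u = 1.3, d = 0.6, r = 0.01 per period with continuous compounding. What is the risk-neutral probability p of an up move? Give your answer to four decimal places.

Risk-neutral probability p = (e^0.01 − 0.6)/(1.3 − 0.6) = 0.4101/0.7000 = 0.5858

p = 0.5858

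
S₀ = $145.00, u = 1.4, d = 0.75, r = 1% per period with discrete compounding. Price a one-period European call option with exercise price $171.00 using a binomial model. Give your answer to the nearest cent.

Risk-neutral probability p = (1 + 0.01 − 0.75)/(1.4 − 0.75) = 0.2600/0.6500 = 0.4000
Terminal stock prices: S_u = 203, S_d = 108.8
Terminal payoffs (S − K): max(32, 0) = 32, max(-62.25, 0) = 0
Node 0 (S = 145): V_0 = 1/1.01·[0.4000·32.0000 + 0.6000·0.0000] = 12.6733

$12.67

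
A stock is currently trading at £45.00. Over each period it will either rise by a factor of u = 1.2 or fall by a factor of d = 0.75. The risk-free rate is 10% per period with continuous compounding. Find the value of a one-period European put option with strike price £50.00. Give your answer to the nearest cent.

Risk-neutral probability p = (e^0.1 − 0.75)/(1.2 − 0.75) = 0.3552/0.4500 = 0.7893
Terminal stock prices: S_u = 54, S_d = 33.75
Terminal payoffs (K − S): max(-4, 0) = 0, max(16.25, 0) = 16.25
Node 0 (S = 45): V_0 = e^(−0.1)·[0.7893·0.0000 + 0.2107·16.2500] = 3.0985

£3.10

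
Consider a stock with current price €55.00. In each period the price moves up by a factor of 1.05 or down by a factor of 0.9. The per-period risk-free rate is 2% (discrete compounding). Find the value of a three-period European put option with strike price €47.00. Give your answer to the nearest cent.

€0.07

Risk-neutral probability p = (1 + 0.02 − 0.9)/(1.05 − 0.9) = 0.1200/0.1500 = 0.8000
Terminal stock prices: S_uuu = 63.67, S_uud = 54.57, S_udd = 46.78, S_ddd = 40.1
Terminal payoffs (K − S): max(-16.67, 0) = 0, max(-7.574, 0) = 0, max(0.2225, 0) = 0.2225, max(6.905, 0) = 6.905
Node uu (S = 60.64): V_uu = 1/1.02·[0.8000·0.0000 + 0.2000·0.0000] = 0.0000
Node ud (S = 51.98): V_ud = 1/1.02·[0.8000·0.0000 + 0.2000·0.2225] = 0.0436
Node dd (S = 44.55): V_dd = 1/1.02·[0.8000·0.2225 + 0.2000·6.9050] = 1.5284
Node u (S = 57.75): V_u = 1/1.02·[0.8000·0.0000 + 0.2000·0.0436] = 0.0086
Node d (S = 49.5): V_d = 1/1.02·[0.8000·0.0436 + 0.2000·1.5284] = 0.3339
Node 0 (S = 55): V_0 = 1/1.02·[0.8000·0.0086 + 0.2000·0.3339] = 0.0722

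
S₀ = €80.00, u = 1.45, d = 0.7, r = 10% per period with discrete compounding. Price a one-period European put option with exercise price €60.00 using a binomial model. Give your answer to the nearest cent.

Risk-neutral probability p = (1 + 0.1 − 0.7)/(1.45 − 0.7) = 0.4000/0.7500 = 0.5333
Terminal stock prices: S_u = 116, S_d = 56
Terminal payoffs (K − S): max(-56, 0) = 0, max(4, 0) = 4
Node 0 (S = 80): V_0 = 1/1.1·[0.5333·0.0000 + 0.4667·4.0000] = 1.6970

€1.70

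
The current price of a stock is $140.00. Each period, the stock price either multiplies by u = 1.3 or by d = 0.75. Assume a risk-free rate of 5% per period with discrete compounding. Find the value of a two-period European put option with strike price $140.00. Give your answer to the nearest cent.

Risk-neutral probability p = (1 + 0.05 − 0.75)/(1.3 − 0.75) = 0.3000/0.5500 = 0.5455
Terminal stock prices: S_uu = 236.6, S_ud = 136.5, S_dd = 78.75
Terminal payoffs (K − S): max(-96.6, 0) = 0, max(3.5, 0) = 3.5, max(61.25, 0) = 61.25
Node u (S = 182): V_u = 1/1.05·[0.5455·0.0000 + 0.4545·3.5000] = 1.5152
Node d (S = 105): V_d = 1/1.05·[0.5455·3.5000 + 0.4545·61.2500] = 28.3333
Node 0 (S = 140): V_0 = 1/1.05·[0.5455·1.5152 + 0.4545·28.3333] = 13.0526

$13.05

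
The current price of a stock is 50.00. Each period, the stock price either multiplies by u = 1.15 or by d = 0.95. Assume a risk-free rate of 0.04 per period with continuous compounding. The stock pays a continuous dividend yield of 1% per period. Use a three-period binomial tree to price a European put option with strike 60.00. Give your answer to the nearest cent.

Per-period risk-free factor R = e^0.04 = 1.0408; dividend-adjusted growth = e^(0.04−0.01) = 1.0305.
Risk-neutral probability p = (1.0305 − 0.95)/(1.15 − 0.95) = 0.0805/0.2000 = 0.4023
Terminal stock prices: S_uuu = 76.04, S_uud = 62.82, S_udd = 51.89, S_ddd = 42.87
Terminal payoffs (K − S): max(-16.04, 0) = 0, max(-2.819, 0) = 0, max(8.106, 0) = 8.106, max(17.13, 0) = 17.13
Node uu (S = 66.12): V_uu = e^(−0.04)·[0.4023·0.0000 + 0.5977·0.0000] = 0.0000
Node ud (S = 54.62): V_ud = e^(−0.04)·[0.4023·0.0000 + 0.5977·8.1063] = 4.6553
Node dd (S = 45.12): V_dd = e^(−0.04)·[0.4023·8.1063 + 0.5977·17.1313] = 12.9714
Node u (S = 57.5): V_u = e^(−0.04)·[0.4023·0.0000 + 0.5977·4.6553] = 2.6735
Node d (S = 47.5): V_d = e^(−0.04)·[0.4023·4.6553 + 0.5977·12.9714] = 9.2486
Node 0 (S = 50): V_0 = e^(−0.04)·[0.4023·2.6735 + 0.5977·9.2486] = 6.3447

6.34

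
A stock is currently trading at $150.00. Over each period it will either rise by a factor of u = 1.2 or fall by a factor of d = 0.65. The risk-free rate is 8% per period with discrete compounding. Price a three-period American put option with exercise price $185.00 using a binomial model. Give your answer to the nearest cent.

Risk-neutral probability p = (1 + 0.08 − 0.65)/(1.2 − 0.65) = 0.4300/0.5500 = 0.7818
Terminal stock prices: S_uuu = 259.2, S_uud = 140.4, S_udd = 76.05, S_ddd = 41.19
Terminal payoffs (K − S): max(-74.2, 0) = 0, max(44.6, 0) = 44.6, max(108.9, 0) = 108.9, max(143.8, 0) = 143.8
Node uu (S = 216): continuation = 1/1.08·[0.7818·0.0000 + 0.2182·44.6000] = 9.0101; exercise value = 0.0000 ≤ continuation, so V_uu = 9.0101
Node ud (S = 117): continuation = 1/1.08·[0.7818·44.6000 + 0.2182·108.9500] = 54.2963; exercise value = 68.0000 > continuation, so V_ud = 68.0000 (exercise)
Node dd (S = 63.38): continuation = 1/1.08·[0.7818·108.9500 + 0.2182·143.8063] = 107.9213; exercise value = 121.6250 > continuation, so V_dd = 121.6250 (exercise)
Node u (S = 180): continuation = 1/1.08·[0.7818·9.0101 + 0.2182·68.0000] = 20.2598; exercise value = 5.0000 ≤ continuation, so V_u = 20.2598
Node d (S = 97.5): continuation = 1/1.08·[0.7818·68.0000 + 0.2182·121.6250] = 73.7963; exercise value = 87.5000 > continuation, so V_d = 87.5000 (exercise)
Node 0 (S = 150): continuation = 1/1.08·[0.7818·20.2598 + 0.2182·87.5000] = 32.3430; exercise value = 35.0000 > continuation, so V_0 = 35.0000 (exercise)

$35.00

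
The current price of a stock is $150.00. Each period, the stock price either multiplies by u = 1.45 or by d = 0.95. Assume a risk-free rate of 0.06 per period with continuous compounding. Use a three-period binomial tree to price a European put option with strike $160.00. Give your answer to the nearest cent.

Risk-neutral probability p = (e^0.06 − 0.95)/(1.45 − 0.95) = 0.1118/0.5000 = 0.2237
Terminal stock prices: S_uuu = 457.3, S_uud = 299.6, S_udd = 196.3, S_ddd = 128.6
Terminal payoffs (K − S): max(-297.3, 0) = 0, max(-139.6, 0) = 0, max(-36.29, 0) = 0, max(31.39, 0) = 31.39
Node uu (S = 315.4): V_uu = e^(−0.06)·[0.2237·0.0000 + 0.7763·0.0000] = 0.0000
Node ud (S = 206.6): V_ud = e^(−0.06)·[0.2237·0.0000 + 0.7763·0.0000] = 0.0000
Node dd (S = 135.4): V_dd = e^(−0.06)·[0.2237·0.0000 + 0.7763·31.3938] = 22.9525
Node u (S = 217.5): V_u = e^(−0.06)·[0.2237·0.0000 + 0.7763·0.0000] = 0.0000
Node d (S = 142.5): V_d = e^(−0.06)·[0.2237·0.0000 + 0.7763·22.9525] = 16.7810
Node 0 (S = 150): V_0 = e^(−0.06)·[0.2237·0.0000 + 0.7763·16.7810] = 12.2689

$12.27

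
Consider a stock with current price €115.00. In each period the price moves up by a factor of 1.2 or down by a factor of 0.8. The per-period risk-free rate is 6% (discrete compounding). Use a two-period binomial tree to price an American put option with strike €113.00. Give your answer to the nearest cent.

Risk-neutral probability p = (1 + 0.06 − 0.8)/(1.2 − 0.8) = 0.2600/0.4000 = 0.6500
Terminal stock prices: S_uu = 165.6, S_ud = 110.4, S_dd = 73.6
Terminal payoffs (K − S): max(-52.6, 0) = 0, max(2.6, 0) = 2.6, max(39.4, 0) = 39.4
Node u (S = 138): continuation = 1/1.06·[0.6500·0.0000 + 0.3500·2.6000] = 0.8585; exercise value = 0.0000 ≤ continuation, so V_u = 0.8585
Node d (S = 92): continuation = 1/1.06·[0.6500·2.6000 + 0.3500·39.4000] = 14.6038; exercise value = 21.0000 > continuation, so V_d = 21.0000 (exercise)
Node 0 (S = 115): continuation = 1/1.06·[0.6500·0.8585 + 0.3500·21.0000] = 7.4604; exercise value = 0.0000 ≤ continuation, so V_0 = 7.4604

€7.46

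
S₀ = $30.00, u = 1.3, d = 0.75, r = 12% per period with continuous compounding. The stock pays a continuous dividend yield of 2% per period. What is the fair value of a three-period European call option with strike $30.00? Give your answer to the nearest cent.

$9.23

Per-period risk-free factor R = e^0.12 = 1.1275; dividend-adjusted growth = e^(0.12−0.02) = 1.1052.
Risk-neutral probability p = (1.1052 − 0.75)/(1.3 − 0.75) = 0.3552/0.5500 = 0.6458
Terminal stock prices: S_uuu = 65.91, S_uud = 38.03, S_udd = 21.94, S_ddd = 12.66
Terminal payoffs (S − K): max(35.91, 0) = 35.91, max(8.025, 0) = 8.025, max(-8.062, 0) = 0, max(-17.34, 0) = 0
Node uu (S = 50.7): V_uu = e^(−0.12)·[0.6458·35.9100 + 0.3542·8.0250] = 23.0885
Node ud (S = 29.25): V_ud = e^(−0.12)·[0.6458·8.0250 + 0.3542·0.0000] = 4.5963
Node dd (S = 16.88): V_dd = e^(−0.12)·[0.6458·0.0000 + 0.3542·0.0000] = 0.0000
Node u (S = 39): V_u = e^(−0.12)·[0.6458·23.0885 + 0.3542·4.5963] = 14.6678
Node d (S = 22.5): V_d = e^(−0.12)·[0.6458·4.5963 + 0.3542·0.0000] = 2.6325
Node 0 (S = 30): V_0 = e^(−0.12)·[0.6458·14.6678 + 0.3542·2.6325] = 9.2279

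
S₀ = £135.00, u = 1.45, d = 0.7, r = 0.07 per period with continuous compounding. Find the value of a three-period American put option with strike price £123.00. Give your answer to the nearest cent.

£18.04

Risk-neutral probability p = (e^0.07 − 0.7)/(1.45 − 0.7) = 0.3725/0.7500 = 0.4967
Terminal stock prices: S_uuu = 411.6, S_uud = 198.7, S_udd = 95.92, S_ddd = 46.3
Terminal payoffs (K − S): max(-288.6, 0) = 0, max(-75.69, 0) = 0, max(27.08, 0) = 27.08, max(76.7, 0) = 76.7
Node uu (S = 283.8): continuation = e^(−0.07)·[0.4967·0.0000 + 0.5033·0.0000] = 0.0000; exercise value = 0.0000 ≤ continuation, so V_uu = 0.0000
Node ud (S = 137): continuation = e^(−0.07)·[0.4967·0.0000 + 0.5033·27.0825] = 12.7097; exercise value = 0.0000 ≤ continuation, so V_ud = 12.7097
Node dd (S = 66.15): continuation = e^(−0.07)·[0.4967·27.0825 + 0.5033·76.6950] = 48.5344; exercise value = 56.8500 > continuation, so V_dd = 56.8500 (exercise)
Node u (S = 195.8): continuation = e^(−0.07)·[0.4967·0.0000 + 0.5033·12.7097] = 5.9646; exercise value = 0.0000 ≤ continuation, so V_u = 5.9646
Node d (S = 94.5): continuation = e^(−0.07)·[0.4967·12.7097 + 0.5033·56.8500] = 32.5652; exercise value = 28.5000 ≤ continuation, so V_d = 32.5652
Node 0 (S = 135): continuation = e^(−0.07)·[0.4967·5.9646 + 0.5033·32.5652] = 18.0449; exercise value = 0.0000 ≤ continuation, so V_0 = 18.0449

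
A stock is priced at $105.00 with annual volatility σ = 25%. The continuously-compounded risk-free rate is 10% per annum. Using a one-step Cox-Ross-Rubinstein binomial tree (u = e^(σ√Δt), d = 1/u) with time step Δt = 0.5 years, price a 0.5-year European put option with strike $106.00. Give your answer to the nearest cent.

$6.85

CRR parameters: u = e^(σ√Δt) = e^(0.25·√0.5) = 1.1934, d = 1/u = 0.8380
Per-period rate: rΔt = 0.1·0.5 = 0.05, so R = e^0.05 = 1.0513
Risk-neutral probability p = (e^0.05 − 0.8380)/(1.1934 − 0.8380) = 0.2133/0.3554 = 0.6002
Terminal stock prices: S_u = 125.3, S_d = 87.99
Terminal payoffs (K − S): max(-19.3, 0) = 0, max(18.01, 0) = 18.01
Node 0 (S = 105): V_0 = e^(−0.05)·[0.6002·0.0000 + 0.3998·18.0135] = 6.8508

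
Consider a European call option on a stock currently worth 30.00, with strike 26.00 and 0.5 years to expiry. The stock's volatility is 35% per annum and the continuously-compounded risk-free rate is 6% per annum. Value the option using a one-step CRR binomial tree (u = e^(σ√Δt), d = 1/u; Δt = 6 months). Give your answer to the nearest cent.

6.02

CRR parameters: u = e^(σ√Δt) = e^(0.35·√0.5) = 1.2808, d = 1/u = 0.7808
Per-period rate: rΔt = 0.06·0.5 = 0.03, so R = e^0.03 = 1.0305
Risk-neutral probability p = (e^0.03 − 0.7808)/(1.2808 − 0.7808) = 0.2497/0.5000 = 0.4993
Terminal stock prices: S_u = 38.42, S_d = 23.42
Terminal payoffs (S − K): max(12.42, 0) = 12.42, max(-2.577, 0) = 0
Node 0 (S = 30): V_0 = e^(−0.03)·[0.4993·12.4241 + 0.5007·0.0000] = 6.0206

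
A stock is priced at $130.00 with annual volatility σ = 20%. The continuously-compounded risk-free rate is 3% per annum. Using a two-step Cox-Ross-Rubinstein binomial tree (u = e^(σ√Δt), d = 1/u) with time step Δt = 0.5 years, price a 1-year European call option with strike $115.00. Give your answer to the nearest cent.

CRR parameters: u = e^(σ√Δt) = e^(0.2·√0.5) = 1.1519, d = 1/u = 0.8681
Per-period rate: rΔt = 0.03·0.5 = 0.015, so R = e^0.015 = 1.0151
Risk-neutral probability p = (e^0.015 − 0.8681)/(1.1519 − 0.8681) = 0.1470/0.2838 = 0.5180
Terminal stock prices: S_uu = 172.5, S_ud = 130, S_dd = 97.97
Terminal payoffs (S − K): max(57.5, 0) = 57.5, max(15, 0) = 15, max(-17.03, 0) = 0
Node u (S = 149.7): V_u = e^(−0.015)·[0.5180·57.4965 + 0.4820·15.0000] = 36.4604
Node d (S = 112.9): V_d = e^(−0.015)·[0.5180·15.0000 + 0.4820·0.0000] = 7.6537
Node 0 (S = 130): V_0 = e^(−0.015)·[0.5180·36.4604 + 0.4820·7.6537] = 22.2383

$22.24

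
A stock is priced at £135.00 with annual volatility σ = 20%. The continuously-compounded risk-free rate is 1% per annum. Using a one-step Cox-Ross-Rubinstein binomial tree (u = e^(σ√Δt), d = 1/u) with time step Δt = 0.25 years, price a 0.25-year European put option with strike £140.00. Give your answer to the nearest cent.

£9.12

CRR parameters: u = e^(σ√Δt) = e^(0.2·√0.25) = 1.1052, d = 1/u = 0.9048
Per-period rate: rΔt = 0.01·0.25 = 0.0025, so R = e^0.0025 = 1.0025
Risk-neutral probability p = (e^0.0025 − 0.9048)/(1.1052 − 0.9048) = 0.0977/0.2003 = 0.4875
Terminal stock prices: S_u = 149.2, S_d = 122.2
Terminal payoffs (K − S): max(-9.198, 0) = 0, max(17.85, 0) = 17.85
Node 0 (S = 135): V_0 = e^(−0.0025)·[0.4875·0.0000 + 0.5125·17.8469] = 9.1234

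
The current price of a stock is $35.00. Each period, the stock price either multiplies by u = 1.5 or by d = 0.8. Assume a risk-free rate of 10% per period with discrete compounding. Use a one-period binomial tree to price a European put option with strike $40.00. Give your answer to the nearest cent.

Risk-neutral probability p = (1 + 0.1 − 0.8)/(1.5 − 0.8) = 0.3000/0.7000 = 0.4286
Terminal stock prices: S_u = 52.5, S_d = 28
Terminal payoffs (K − S): max(-12.5, 0) = 0, max(12, 0) = 12
Node 0 (S = 35): V_0 = 1/1.1·[0.4286·0.0000 + 0.5714·12.0000] = 6.2338

$6.23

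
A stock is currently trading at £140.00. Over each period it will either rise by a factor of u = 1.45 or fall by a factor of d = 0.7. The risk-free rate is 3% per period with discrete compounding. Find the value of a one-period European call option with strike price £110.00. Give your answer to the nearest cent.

£39.73

Risk-neutral probability p = (1 + 0.03 − 0.7)/(1.45 − 0.7) = 0.3300/0.7500 = 0.4400
Terminal stock prices: S_u = 203, S_d = 98
Terminal payoffs (S − K): max(93, 0) = 93, max(-12, 0) = 0
Node 0 (S = 140): V_0 = 1/1.03·[0.4400·93.0000 + 0.5600·0.0000] = 39.7282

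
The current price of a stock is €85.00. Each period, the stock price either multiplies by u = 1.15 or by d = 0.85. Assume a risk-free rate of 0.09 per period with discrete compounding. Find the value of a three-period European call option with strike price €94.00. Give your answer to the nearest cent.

€14.41

Risk-neutral probability p = (1 + 0.09 − 0.85)/(1.15 − 0.85) = 0.2400/0.3000 = 0.8000
Terminal stock prices: S_uuu = 129.3, S_uud = 95.55, S_udd = 70.62, S_ddd = 52.2
Terminal payoffs (S − K): max(35.27, 0) = 35.27, max(1.551, 0) = 1.551, max(-23.38, 0) = 0, max(-41.8, 0) = 0
Node uu (S = 112.4): V_uu = 1/1.09·[0.8000·35.2744 + 0.2000·1.5506] = 26.1740
Node ud (S = 83.09): V_ud = 1/1.09·[0.8000·1.5506 + 0.2000·0.0000] = 1.1381
Node dd (S = 61.41): V_dd = 1/1.09·[0.8000·0.0000 + 0.2000·0.0000] = 0.0000
Node u (S = 97.75): V_u = 1/1.09·[0.8000·26.1740 + 0.2000·1.1381] = 19.4191
Node d (S = 72.25): V_d = 1/1.09·[0.8000·1.1381 + 0.2000·0.0000] = 0.8353
Node 0 (S = 85): V_0 = 1/1.09·[0.8000·19.4191 + 0.2000·0.8353] = 14.4058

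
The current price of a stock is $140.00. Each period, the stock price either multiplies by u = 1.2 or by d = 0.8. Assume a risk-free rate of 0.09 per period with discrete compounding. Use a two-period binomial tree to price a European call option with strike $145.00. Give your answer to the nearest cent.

Risk-neutral probability p = (1 + 0.09 − 0.8)/(1.2 − 0.8) = 0.2900/0.4000 = 0.7250
Terminal stock prices: S_uu = 201.6, S_ud = 134.4, S_dd = 89.6
Terminal payoffs (S − K): max(56.6, 0) = 56.6, max(-10.6, 0) = 0, max(-55.4, 0) = 0
Node u (S = 168): V_u = 1/1.09·[0.7250·56.6000 + 0.2750·0.0000] = 37.6468
Node d (S = 112): V_d = 1/1.09·[0.7250·0.0000 + 0.2750·0.0000] = 0.0000
Node 0 (S = 140): V_0 = 1/1.09·[0.7250·37.6468 + 0.2750·0.0000] = 25.0403

$25.04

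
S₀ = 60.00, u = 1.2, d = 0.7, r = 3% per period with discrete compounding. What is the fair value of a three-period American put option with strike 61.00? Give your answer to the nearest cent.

8.58

Risk-neutral probability p = (1 + 0.03 − 0.7)/(1.2 − 0.7) = 0.3300/0.5000 = 0.6600
Terminal stock prices: S_uuu = 103.7, S_uud = 60.48, S_udd = 35.28, S_ddd = 20.58
Terminal payoffs (K − S): max(-42.68, 0) = 0, max(0.52, 0) = 0.52, max(25.72, 0) = 25.72, max(40.42, 0) = 40.42
Node uu (S = 86.4): continuation = 1/1.03·[0.6600·0.0000 + 0.3400·0.5200] = 0.1717; exercise value = 0.0000 ≤ continuation, so V_uu = 0.1717
Node ud (S = 50.4): continuation = 1/1.03·[0.6600·0.5200 + 0.3400·25.7200] = 8.8233; exercise value = 10.6000 > continuation, so V_ud = 10.6000 (exercise)
Node dd (S = 29.4): continuation = 1/1.03·[0.6600·25.7200 + 0.3400·40.4200] = 29.8233; exercise value = 31.6000 > continuation, so V_dd = 31.6000 (exercise)
Node u (S = 72): continuation = 1/1.03·[0.6600·0.1717 + 0.3400·10.6000] = 3.6090; exercise value = 0.0000 ≤ continuation, so V_u = 3.6090
Node d (S = 42): continuation = 1/1.03·[0.6600·10.6000 + 0.3400·31.6000] = 17.2233; exercise value = 19.0000 > continuation, so V_d = 19.0000 (exercise)
Node 0 (S = 60): continuation = 1/1.03·[0.6600·3.6090 + 0.3400·19.0000] = 8.5844; exercise value = 1.0000 ≤ continuation, so V_0 = 8.5844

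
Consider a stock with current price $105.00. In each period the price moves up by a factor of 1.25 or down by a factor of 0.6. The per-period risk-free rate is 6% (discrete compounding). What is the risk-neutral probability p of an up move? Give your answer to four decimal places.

p = 0.7077

Risk-neutral probability p = (1 + 0.06 − 0.6)/(1.25 − 0.6) = 0.4600/0.6500 = 0.7077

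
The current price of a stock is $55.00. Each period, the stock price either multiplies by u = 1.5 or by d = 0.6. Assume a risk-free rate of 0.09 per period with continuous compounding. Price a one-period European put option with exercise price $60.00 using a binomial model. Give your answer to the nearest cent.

Risk-neutral probability p = (e^0.09 − 0.6)/(1.5 − 0.6) = 0.4942/0.9000 = 0.5491
Terminal stock prices: S_u = 82.5, S_d = 33
Terminal payoffs (K − S): max(-22.5, 0) = 0, max(27, 0) = 27
Node 0 (S = 55): V_0 = e^(−0.09)·[0.5491·0.0000 + 0.4509·27.0000] = 11.1269

$11.13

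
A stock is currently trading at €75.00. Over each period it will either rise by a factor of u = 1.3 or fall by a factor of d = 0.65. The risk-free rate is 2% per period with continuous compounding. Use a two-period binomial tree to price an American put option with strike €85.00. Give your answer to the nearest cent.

Risk-neutral probability p = (e^0.02 − 0.65)/(1.3 − 0.65) = 0.3702/0.6500 = 0.5695
Terminal stock prices: S_uu = 126.8, S_ud = 63.38, S_dd = 31.69
Terminal payoffs (K − S): max(-41.75, 0) = 0, max(21.62, 0) = 21.62, max(53.31, 0) = 53.31
Node u (S = 97.5): continuation = e^(−0.02)·[0.5695·0.0000 + 0.4305·21.6250] = 9.1244; exercise value = 0.0000 ≤ continuation, so V_u = 9.1244
Node d (S = 48.75): continuation = e^(−0.02)·[0.5695·21.6250 + 0.4305·53.3125] = 34.5669; exercise value = 36.2500 > continuation, so V_d = 36.2500 (exercise)
Node 0 (S = 75): continuation = e^(−0.02)·[0.5695·9.1244 + 0.4305·36.2500] = 20.3890; exercise value = 10.0000 ≤ continuation, so V_0 = 20.3890

€20.39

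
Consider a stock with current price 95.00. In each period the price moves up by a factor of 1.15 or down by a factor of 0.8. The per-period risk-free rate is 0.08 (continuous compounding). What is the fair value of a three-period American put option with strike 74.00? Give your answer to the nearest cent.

0.60

Risk-neutral probability p = (e^0.08 − 0.8)/(1.15 − 0.8) = 0.2833/0.3500 = 0.8094
Terminal stock prices: S_uuu = 144.5, S_uud = 100.5, S_udd = 69.92, S_ddd = 48.64
Terminal payoffs (K − S): max(-70.48, 0) = 0, max(-26.51, 0) = 0, max(4.08, 0) = 4.08, max(25.36, 0) = 25.36
Node uu (S = 125.6): continuation = e^(−0.08)·[0.8094·0.0000 + 0.1906·0.0000] = 0.0000; exercise value = 0.0000 ≤ continuation, so V_uu = 0.0000
Node ud (S = 87.4): continuation = e^(−0.08)·[0.8094·0.0000 + 0.1906·4.0800] = 0.7179; exercise value = 0.0000 ≤ continuation, so V_ud = 0.7179
Node dd (S = 60.8): continuation = e^(−0.08)·[0.8094·4.0800 + 0.1906·25.3600] = 7.5106; exercise value = 13.2000 > continuation, so V_dd = 13.2000 (exercise)
Node u (S = 109.2): continuation = e^(−0.08)·[0.8094·0.0000 + 0.1906·0.7179] = 0.1263; exercise value = 0.0000 ≤ continuation, so V_u = 0.1263
Node d (S = 76): continuation = e^(−0.08)·[0.8094·0.7179 + 0.1906·13.2000] = 2.8590; exercise value = 0.0000 ≤ continuation, so V_d = 2.8590
Node 0 (S = 95): continuation = e^(−0.08)·[0.8094·0.1263 + 0.1906·2.8590] = 0.5974; exercise value = 0.0000 ≤ continuation, so V_0 = 0.5974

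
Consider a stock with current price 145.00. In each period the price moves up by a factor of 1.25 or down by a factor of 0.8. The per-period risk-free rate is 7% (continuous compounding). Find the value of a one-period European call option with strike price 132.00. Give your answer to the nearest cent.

Risk-neutral probability p = (e^0.07 − 0.8)/(1.25 − 0.8) = 0.2725/0.4500 = 0.6056
Terminal stock prices: S_u = 181.2, S_d = 116
Terminal payoffs (S − K): max(49.25, 0) = 49.25, max(-16, 0) = 0
Node 0 (S = 145): V_0 = e^(−0.07)·[0.6056·49.2500 + 0.3944·0.0000] = 27.8082

27.81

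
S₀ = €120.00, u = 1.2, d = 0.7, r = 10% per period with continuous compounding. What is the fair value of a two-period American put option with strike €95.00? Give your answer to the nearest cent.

Risk-neutral probability p = (e^0.1 − 0.7)/(1.2 − 0.7) = 0.4052/0.5000 = 0.8103
Terminal stock prices: S_uu = 172.8, S_ud = 100.8, S_dd = 58.8
Terminal payoffs (K − S): max(-77.8, 0) = 0, max(-5.8, 0) = 0, max(36.2, 0) = 36.2
Node u (S = 144): continuation = e^(−0.1)·[0.8103·0.0000 + 0.1897·0.0000] = 0.0000; exercise value = 0.0000 ≤ continuation, so V_u = 0.0000
Node d (S = 84): continuation = e^(−0.1)·[0.8103·0.0000 + 0.1897·36.2000] = 6.2123; exercise value = 11.0000 > continuation, so V_d = 11.0000 (exercise)
Node 0 (S = 120): continuation = e^(−0.1)·[0.8103·0.0000 + 0.1897·11.0000] = 1.8877; exercise value = 0.0000 ≤ continuation, so V_0 = 1.8877

€1.89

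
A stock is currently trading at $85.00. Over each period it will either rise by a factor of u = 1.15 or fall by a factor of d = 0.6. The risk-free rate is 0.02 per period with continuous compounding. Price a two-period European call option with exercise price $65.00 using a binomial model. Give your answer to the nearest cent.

Risk-neutral probability p = (e^0.02 − 0.6)/(1.15 − 0.6) = 0.4202/0.5500 = 0.7640
Terminal stock prices: S_uu = 112.4, S_ud = 58.65, S_dd = 30.6
Terminal payoffs (S − K): max(47.41, 0) = 47.41, max(-6.35, 0) = 0, max(-34.4, 0) = 0
Node u (S = 97.75): V_u = e^(−0.02)·[0.7640·47.4125 + 0.2360·0.0000] = 35.5060
Node d (S = 51): V_d = e^(−0.02)·[0.7640·0.0000 + 0.2360·0.0000] = 0.0000
Node 0 (S = 85): V_0 = e^(−0.02)·[0.7640·35.5060 + 0.2360·0.0000] = 26.5895

$26.59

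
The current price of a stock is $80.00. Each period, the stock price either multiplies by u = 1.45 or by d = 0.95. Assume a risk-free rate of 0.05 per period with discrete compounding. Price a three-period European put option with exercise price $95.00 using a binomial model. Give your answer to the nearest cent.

Risk-neutral probability p = (1 + 0.05 − 0.95)/(1.45 − 0.95) = 0.1000/0.5000 = 0.2000
Terminal stock prices: S_uuu = 243.9, S_uud = 159.8, S_udd = 104.7, S_ddd = 68.59
Terminal payoffs (K − S): max(-148.9, 0) = 0, max(-64.79, 0) = 0, max(-9.69, 0) = 0, max(26.41, 0) = 26.41
Node uu (S = 168.2): V_uu = 1/1.05·[0.2000·0.0000 + 0.8000·0.0000] = 0.0000
Node ud (S = 110.2): V_ud = 1/1.05·[0.2000·0.0000 + 0.8000·0.0000] = 0.0000
Node dd (S = 72.2): V_dd = 1/1.05·[0.2000·0.0000 + 0.8000·26.4100] = 20.1219
Node u (S = 116): V_u = 1/1.05·[0.2000·0.0000 + 0.8000·0.0000] = 0.0000
Node d (S = 76): V_d = 1/1.05·[0.2000·0.0000 + 0.8000·20.1219] = 15.3310
Node 0 (S = 80): V_0 = 1/1.05·[0.2000·0.0000 + 0.8000·15.3310] = 11.6807

$11.68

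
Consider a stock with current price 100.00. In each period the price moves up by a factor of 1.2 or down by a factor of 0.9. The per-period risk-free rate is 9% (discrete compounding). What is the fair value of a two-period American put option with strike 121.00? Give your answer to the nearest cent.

Risk-neutral probability p = (1 + 0.09 − 0.9)/(1.2 − 0.9) = 0.1900/0.3000 = 0.6333
Terminal stock prices: S_uu = 144, S_ud = 108, S_dd = 81
Terminal payoffs (K − S): max(-23, 0) = 0, max(13, 0) = 13, max(40, 0) = 40
Node u (S = 120): continuation = 1/1.09·[0.6333·0.0000 + 0.3667·13.0000] = 4.3731; exercise value = 1.0000 ≤ continuation, so V_u = 4.3731
Node d (S = 90): continuation = 1/1.09·[0.6333·13.0000 + 0.3667·40.0000] = 21.0092; exercise value = 31.0000 > continuation, so V_d = 31.0000 (exercise)
Node 0 (S = 100): continuation = 1/1.09·[0.6333·4.3731 + 0.3667·31.0000] = 12.9691; exercise value = 21.0000 > continuation, so V_0 = 21.0000 (exercise)

21.00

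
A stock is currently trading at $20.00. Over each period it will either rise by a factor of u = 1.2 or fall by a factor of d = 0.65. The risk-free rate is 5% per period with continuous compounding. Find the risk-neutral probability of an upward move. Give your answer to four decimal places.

p = 0.7296

Risk-neutral probability p = (e^0.05 − 0.65)/(1.2 − 0.65) = 0.4013/0.5500 = 0.7296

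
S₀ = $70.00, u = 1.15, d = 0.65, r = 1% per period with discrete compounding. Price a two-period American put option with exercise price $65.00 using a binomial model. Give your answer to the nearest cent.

$7.91

Risk-neutral probability p = (1 + 0.01 − 0.65)/(1.15 − 0.65) = 0.3600/0.5000 = 0.7200
Terminal stock prices: S_uu = 92.57, S_ud = 52.33, S_dd = 29.58
Terminal payoffs (K − S): max(-27.57, 0) = 0, max(12.67, 0) = 12.67, max(35.42, 0) = 35.42
Node u (S = 80.5): continuation = 1/1.01·[0.7200·0.0000 + 0.2800·12.6750] = 3.5139; exercise value = 0.0000 ≤ continuation, so V_u = 3.5139
Node d (S = 45.5): continuation = 1/1.01·[0.7200·12.6750 + 0.2800·35.4250] = 18.8564; exercise value = 19.5000 > continuation, so V_d = 19.5000 (exercise)
Node 0 (S = 70): continuation = 1/1.01·[0.7200·3.5139 + 0.2800·19.5000] = 7.9109; exercise value = 0.0000 ≤ continuation, so V_0 = 7.9109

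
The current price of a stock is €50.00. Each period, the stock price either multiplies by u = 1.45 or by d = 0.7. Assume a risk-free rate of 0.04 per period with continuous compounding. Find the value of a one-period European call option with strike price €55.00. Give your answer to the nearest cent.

Risk-neutral probability p = (e^0.04 − 0.7)/(1.45 − 0.7) = 0.3408/0.7500 = 0.4544
Terminal stock prices: S_u = 72.5, S_d = 35
Terminal payoffs (S − K): max(17.5, 0) = 17.5, max(-20, 0) = 0
Node 0 (S = 50): V_0 = e^(−0.04)·[0.4544·17.5000 + 0.5456·0.0000] = 7.6404

€7.64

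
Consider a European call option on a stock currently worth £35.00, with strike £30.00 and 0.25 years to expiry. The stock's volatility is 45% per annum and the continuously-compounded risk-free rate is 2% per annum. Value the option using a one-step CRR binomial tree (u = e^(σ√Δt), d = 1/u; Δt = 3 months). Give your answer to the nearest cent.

£6.26

CRR parameters: u = e^(σ√Δt) = e^(0.45·√0.25) = 1.2523, d = 1/u = 0.7985
Per-period rate: rΔt = 0.02·0.25 = 0.005, so R = e^0.005 = 1.0050
Risk-neutral probability p = (e^0.005 − 0.7985)/(1.2523 − 0.7985) = 0.2065/0.4538 = 0.4550
Terminal stock prices: S_u = 43.83, S_d = 27.95
Terminal payoffs (S − K): max(13.83, 0) = 13.83, max(-2.052, 0) = 0
Node 0 (S = 35): V_0 = e^(−0.005)·[0.4550·13.8313 + 0.5450·0.0000] = 6.2623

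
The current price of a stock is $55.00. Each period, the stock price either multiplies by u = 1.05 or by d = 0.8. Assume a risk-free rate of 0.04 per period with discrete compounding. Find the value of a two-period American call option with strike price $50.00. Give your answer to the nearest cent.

Risk-neutral probability p = (1 + 0.04 − 0.8)/(1.05 − 0.8) = 0.2400/0.2500 = 0.9600
Terminal stock prices: S_uu = 60.64, S_ud = 46.2, S_dd = 35.2
Terminal payoffs (S − K): max(10.64, 0) = 10.64, max(-3.8, 0) = 0, max(-14.8, 0) = 0
Node u (S = 57.75): continuation = 1/1.04·[0.9600·10.6375 + 0.0400·0.0000] = 9.8192; exercise value = 7.7500 ≤ continuation, so V_u = 9.8192
Node d (S = 44): continuation = 1/1.04·[0.9600·0.0000 + 0.0400·0.0000] = 0.0000; exercise value = 0.0000 ≤ continuation, so V_d = 0.0000
Node 0 (S = 55): continuation = 1/1.04·[0.9600·9.8192 + 0.0400·0.0000] = 9.0639; exercise value = 5.0000 ≤ continuation, so V_0 = 9.0639

$9.06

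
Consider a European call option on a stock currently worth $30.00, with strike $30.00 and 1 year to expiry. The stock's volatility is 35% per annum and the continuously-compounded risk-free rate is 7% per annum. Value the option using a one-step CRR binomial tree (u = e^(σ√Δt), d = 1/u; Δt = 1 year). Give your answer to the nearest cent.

$6.04

CRR parameters: u = e^(σ√Δt) = e^(0.35·√1) = 1.4191, d = 1/u = 0.7047
Per-period rate: rΔt = 0.07·1 = 0.07, so R = e^0.07 = 1.0725
Risk-neutral probability p = (e^0.07 − 0.7047)/(1.4191 − 0.7047) = 0.3678/0.7144 = 0.5149
Terminal stock prices: S_u = 42.57, S_d = 21.14
Terminal payoffs (S − K): max(12.57, 0) = 12.57, max(-8.859, 0) = 0
Node 0 (S = 30): V_0 = e^(−0.07)·[0.5149·12.5720 + 0.4851·0.0000] = 6.0355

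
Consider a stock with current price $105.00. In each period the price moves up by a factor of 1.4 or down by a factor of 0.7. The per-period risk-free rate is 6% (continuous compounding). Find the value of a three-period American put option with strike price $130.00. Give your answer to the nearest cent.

$31.71

Risk-neutral probability p = (e^0.06 − 0.7)/(1.4 − 0.7) = 0.3618/0.7000 = 0.5169
Terminal stock prices: S_uuu = 288.1, S_uud = 144.1, S_udd = 72.03, S_ddd = 36.01
Terminal payoffs (K − S): max(-158.1, 0) = 0, max(-14.06, 0) = 0, max(57.97, 0) = 57.97, max(93.99, 0) = 93.99
Node uu (S = 205.8): continuation = e^(−0.06)·[0.5169·0.0000 + 0.4831·0.0000] = 0.0000; exercise value = 0.0000 ≤ continuation, so V_uu = 0.0000
Node ud (S = 102.9): continuation = e^(−0.06)·[0.5169·0.0000 + 0.4831·57.9700] = 26.3739; exercise value = 27.1000 > continuation, so V_ud = 27.1000 (exercise)
Node dd (S = 51.45): continuation = e^(−0.06)·[0.5169·57.9700 + 0.4831·93.9850] = 70.9794; exercise value = 78.5500 > continuation, so V_dd = 78.5500 (exercise)
Node u (S = 147): continuation = e^(−0.06)·[0.5169·0.0000 + 0.4831·27.1000] = 12.3294; exercise value = 0.0000 ≤ continuation, so V_u = 12.3294
Node d (S = 73.5): continuation = e^(−0.06)·[0.5169·27.1000 + 0.4831·78.5500] = 48.9294; exercise value = 56.5000 > continuation, so V_d = 56.5000 (exercise)
Node 0 (S = 105): continuation = e^(−0.06)·[0.5169·12.3294 + 0.4831·56.5000] = 31.7071; exercise value = 25.0000 ≤ continuation, so V_0 = 31.7071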